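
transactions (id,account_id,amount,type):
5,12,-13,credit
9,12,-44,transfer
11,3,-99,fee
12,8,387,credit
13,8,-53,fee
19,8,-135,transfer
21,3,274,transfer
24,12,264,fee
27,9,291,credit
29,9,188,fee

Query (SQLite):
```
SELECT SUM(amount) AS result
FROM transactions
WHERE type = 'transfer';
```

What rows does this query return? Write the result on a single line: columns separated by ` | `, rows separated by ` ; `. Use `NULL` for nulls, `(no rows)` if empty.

95

Rows where type='transfer' → amount values: [-44, -135, 274].
SUM of non-NULL values = 95.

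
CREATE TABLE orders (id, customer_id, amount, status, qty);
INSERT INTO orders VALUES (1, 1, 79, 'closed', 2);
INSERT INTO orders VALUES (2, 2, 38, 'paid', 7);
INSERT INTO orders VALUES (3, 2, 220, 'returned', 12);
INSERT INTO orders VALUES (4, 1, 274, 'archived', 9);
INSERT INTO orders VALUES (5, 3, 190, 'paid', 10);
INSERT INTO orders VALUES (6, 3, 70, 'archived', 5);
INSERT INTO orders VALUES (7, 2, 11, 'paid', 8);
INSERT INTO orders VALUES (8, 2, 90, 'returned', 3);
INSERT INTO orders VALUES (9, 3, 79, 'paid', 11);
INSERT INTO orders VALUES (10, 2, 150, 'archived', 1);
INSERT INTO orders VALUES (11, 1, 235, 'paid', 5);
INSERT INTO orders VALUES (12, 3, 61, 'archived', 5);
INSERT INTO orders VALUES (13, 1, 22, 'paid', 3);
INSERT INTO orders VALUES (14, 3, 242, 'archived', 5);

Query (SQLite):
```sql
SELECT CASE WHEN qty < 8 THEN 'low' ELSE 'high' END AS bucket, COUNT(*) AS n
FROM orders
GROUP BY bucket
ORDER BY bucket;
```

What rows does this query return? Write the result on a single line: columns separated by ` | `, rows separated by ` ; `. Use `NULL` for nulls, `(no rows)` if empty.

high | 5 ; low | 9

Bucket rows by qty < 8 → 'low' else 'high'; count each bucket.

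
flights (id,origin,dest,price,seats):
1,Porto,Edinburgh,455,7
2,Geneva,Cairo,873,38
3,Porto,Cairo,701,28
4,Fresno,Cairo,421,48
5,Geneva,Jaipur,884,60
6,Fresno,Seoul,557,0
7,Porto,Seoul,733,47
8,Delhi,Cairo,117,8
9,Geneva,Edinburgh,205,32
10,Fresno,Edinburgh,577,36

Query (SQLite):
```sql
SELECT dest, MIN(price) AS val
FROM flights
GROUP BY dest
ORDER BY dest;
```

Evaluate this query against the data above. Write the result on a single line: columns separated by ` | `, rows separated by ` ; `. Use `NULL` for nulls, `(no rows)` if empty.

Partition flights by dest; compute MIN(price) within each group.
  Cairo: ids {2, 3, 4, 8} → MIN(price)=117
  Edinburgh: ids {1, 9, 10} → MIN(price)=205
  Jaipur: ids {5} → MIN(price)=884
  Seoul: ids {6, 7} → MIN(price)=557

Cairo | 117 ; Edinburgh | 205 ; Jaipur | 884 ; Seoul | 557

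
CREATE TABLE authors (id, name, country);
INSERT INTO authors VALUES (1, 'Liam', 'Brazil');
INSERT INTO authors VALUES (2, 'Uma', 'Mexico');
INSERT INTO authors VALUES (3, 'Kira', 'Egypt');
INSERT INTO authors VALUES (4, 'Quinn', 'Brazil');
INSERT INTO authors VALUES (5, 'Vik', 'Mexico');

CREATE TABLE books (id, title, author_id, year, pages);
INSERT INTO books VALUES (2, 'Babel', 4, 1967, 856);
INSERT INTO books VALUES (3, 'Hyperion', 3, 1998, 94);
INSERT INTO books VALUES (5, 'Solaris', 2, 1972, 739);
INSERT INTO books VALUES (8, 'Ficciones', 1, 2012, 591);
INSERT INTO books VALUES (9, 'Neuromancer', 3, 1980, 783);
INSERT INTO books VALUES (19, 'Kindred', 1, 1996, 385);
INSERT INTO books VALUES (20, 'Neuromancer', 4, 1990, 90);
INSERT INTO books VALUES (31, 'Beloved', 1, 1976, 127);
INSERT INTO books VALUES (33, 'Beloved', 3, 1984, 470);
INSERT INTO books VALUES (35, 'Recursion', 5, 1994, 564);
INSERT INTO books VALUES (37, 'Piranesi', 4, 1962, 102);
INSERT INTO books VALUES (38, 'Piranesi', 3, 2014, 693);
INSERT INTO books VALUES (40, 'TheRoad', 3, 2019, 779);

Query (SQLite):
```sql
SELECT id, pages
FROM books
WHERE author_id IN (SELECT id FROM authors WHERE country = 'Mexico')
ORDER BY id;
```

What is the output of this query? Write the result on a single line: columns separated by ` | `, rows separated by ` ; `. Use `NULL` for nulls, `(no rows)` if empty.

5 | 739 ; 35 | 564

Inner query: authors.id where country = 'Mexico'.
Outer: keep books rows whose author_id is in that set.
Inner query → {2, 5}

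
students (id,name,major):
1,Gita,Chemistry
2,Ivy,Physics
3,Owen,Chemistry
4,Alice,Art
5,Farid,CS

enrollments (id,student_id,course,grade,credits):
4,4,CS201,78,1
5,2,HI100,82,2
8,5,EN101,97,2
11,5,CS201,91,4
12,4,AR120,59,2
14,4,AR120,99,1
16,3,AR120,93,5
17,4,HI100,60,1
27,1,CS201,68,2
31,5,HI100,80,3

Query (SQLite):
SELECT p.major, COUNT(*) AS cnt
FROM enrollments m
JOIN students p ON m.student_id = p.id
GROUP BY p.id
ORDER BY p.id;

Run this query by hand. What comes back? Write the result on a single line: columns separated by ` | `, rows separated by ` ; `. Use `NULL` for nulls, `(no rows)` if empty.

Chemistry | 1 ; Physics | 1 ; Chemistry | 1 ; Art | 4 ; CS | 3

Join each enrollments row to its students via student_id.
Group joined rows by students.id; compute COUNT(*) per group.
  1: ids {27} → COUNT(*)=1
  2: ids {5} → COUNT(*)=1
  3: ids {16} → COUNT(*)=1
  4: ids {4, 12, 14, 17} → COUNT(*)=4
  5: ids {8, 11, 31} → COUNT(*)=3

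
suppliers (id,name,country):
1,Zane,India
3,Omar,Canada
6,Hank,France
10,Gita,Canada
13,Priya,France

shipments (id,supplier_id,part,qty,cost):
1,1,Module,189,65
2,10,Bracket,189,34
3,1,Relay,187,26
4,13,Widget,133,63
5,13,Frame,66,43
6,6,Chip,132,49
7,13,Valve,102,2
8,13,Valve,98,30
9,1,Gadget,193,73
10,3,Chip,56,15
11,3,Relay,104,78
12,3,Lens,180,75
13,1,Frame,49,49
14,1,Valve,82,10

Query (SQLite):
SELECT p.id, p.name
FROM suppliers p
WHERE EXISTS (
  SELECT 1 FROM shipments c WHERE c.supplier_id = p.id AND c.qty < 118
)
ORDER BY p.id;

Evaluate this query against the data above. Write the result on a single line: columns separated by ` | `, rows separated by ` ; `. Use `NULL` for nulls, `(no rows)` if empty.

For each suppliers row, check whether any shipments with matching supplier_id has qty < 118.
Keep rows where that is true.

1 | Zane ; 3 | Omar ; 13 | Priya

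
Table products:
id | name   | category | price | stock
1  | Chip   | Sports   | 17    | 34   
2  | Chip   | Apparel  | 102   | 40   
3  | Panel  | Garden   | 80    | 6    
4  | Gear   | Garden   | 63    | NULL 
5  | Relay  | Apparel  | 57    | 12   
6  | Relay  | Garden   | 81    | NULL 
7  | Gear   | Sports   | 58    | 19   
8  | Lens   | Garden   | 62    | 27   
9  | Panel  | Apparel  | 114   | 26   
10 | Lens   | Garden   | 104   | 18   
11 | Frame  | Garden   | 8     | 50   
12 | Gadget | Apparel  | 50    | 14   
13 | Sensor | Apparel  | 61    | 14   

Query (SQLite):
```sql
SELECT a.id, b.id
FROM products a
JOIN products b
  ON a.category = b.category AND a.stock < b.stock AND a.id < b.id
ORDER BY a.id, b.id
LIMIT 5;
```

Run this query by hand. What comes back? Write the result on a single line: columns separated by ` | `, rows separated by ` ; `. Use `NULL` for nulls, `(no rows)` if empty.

3 | 8 ; 3 | 10 ; 3 | 11 ; 5 | 9 ; 5 | 12

Pairs (a,b) with same category, a.stock < b.stock, a.id < b.id.
category groups: Apparel:{2,5,9,12,13} Garden:{3,4,6,8,10,11} Sports:{1,7}
Ordered by (a.id, b.id); first 5.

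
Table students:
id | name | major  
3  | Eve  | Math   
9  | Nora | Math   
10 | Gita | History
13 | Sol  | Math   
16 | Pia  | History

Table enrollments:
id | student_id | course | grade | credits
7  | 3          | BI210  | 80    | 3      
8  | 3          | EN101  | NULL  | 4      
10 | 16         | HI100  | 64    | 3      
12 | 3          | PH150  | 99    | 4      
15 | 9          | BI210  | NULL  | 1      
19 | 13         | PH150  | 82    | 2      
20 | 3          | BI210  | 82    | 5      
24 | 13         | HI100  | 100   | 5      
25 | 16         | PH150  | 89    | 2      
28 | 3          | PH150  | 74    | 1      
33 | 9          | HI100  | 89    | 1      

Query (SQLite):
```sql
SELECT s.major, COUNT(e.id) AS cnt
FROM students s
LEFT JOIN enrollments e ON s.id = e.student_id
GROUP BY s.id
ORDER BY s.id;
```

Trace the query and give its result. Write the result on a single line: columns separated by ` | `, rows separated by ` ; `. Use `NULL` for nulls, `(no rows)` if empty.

Math | 5 ; Math | 2 ; History | 0 ; Math | 2 ; History | 2

LEFT JOIN keeps every students row; unmatched ones get NULL for enrollments columns.
Group by students.id and compute COUNT(e.id). COUNT(col) of an all-NULL group is 0.
  3: ids {7, 8, 12, 20, 28} → COUNT(e.id)=5
  9: ids {15, 33} → COUNT(e.id)=2
  10: ids {—} → COUNT(e.id)=0
  13: ids {19, 24} → COUNT(e.id)=2
  16: ids {10, 25} → COUNT(e.id)=2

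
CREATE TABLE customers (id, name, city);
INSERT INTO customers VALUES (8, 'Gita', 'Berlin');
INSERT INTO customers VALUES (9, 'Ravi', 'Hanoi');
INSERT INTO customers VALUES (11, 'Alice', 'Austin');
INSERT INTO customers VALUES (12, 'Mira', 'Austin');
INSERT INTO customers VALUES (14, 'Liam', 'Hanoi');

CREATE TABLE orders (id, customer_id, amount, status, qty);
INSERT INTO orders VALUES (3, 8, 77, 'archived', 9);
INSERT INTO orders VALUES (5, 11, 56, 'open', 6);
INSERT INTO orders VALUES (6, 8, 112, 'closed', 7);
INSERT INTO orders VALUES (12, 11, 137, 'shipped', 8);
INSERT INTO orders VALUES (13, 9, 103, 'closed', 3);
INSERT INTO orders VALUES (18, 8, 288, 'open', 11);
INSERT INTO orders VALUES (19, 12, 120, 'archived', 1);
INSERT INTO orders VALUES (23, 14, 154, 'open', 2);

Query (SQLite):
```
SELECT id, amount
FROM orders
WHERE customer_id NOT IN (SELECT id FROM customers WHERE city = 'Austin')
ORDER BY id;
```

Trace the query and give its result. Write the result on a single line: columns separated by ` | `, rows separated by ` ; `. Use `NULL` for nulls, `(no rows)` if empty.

3 | 77 ; 6 | 112 ; 13 | 103 ; 18 | 288 ; 23 | 154

Inner query: customers.id where city = 'Austin'.
Outer: keep orders rows whose customer_id is not in that set.
Inner query → {11, 12}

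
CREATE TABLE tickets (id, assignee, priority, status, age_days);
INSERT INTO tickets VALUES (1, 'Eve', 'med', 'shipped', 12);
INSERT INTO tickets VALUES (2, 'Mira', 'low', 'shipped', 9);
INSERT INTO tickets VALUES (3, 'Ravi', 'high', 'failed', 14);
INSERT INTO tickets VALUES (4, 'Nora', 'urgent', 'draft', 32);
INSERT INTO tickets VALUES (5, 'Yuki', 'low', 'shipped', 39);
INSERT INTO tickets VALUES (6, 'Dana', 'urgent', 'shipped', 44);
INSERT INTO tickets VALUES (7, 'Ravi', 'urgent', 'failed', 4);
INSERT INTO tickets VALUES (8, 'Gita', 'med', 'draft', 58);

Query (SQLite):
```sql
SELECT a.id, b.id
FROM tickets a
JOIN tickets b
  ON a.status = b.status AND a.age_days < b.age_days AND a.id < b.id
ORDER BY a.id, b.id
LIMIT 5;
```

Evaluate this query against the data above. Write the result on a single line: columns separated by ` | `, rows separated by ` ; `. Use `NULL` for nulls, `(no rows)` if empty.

Pairs (a,b) with same status, a.age_days < b.age_days, a.id < b.id.
status groups: draft:{4,8} failed:{3,7} shipped:{1,2,5,6}
Ordered by (a.id, b.id); first 5.

1 | 5 ; 1 | 6 ; 2 | 5 ; 2 | 6 ; 4 | 8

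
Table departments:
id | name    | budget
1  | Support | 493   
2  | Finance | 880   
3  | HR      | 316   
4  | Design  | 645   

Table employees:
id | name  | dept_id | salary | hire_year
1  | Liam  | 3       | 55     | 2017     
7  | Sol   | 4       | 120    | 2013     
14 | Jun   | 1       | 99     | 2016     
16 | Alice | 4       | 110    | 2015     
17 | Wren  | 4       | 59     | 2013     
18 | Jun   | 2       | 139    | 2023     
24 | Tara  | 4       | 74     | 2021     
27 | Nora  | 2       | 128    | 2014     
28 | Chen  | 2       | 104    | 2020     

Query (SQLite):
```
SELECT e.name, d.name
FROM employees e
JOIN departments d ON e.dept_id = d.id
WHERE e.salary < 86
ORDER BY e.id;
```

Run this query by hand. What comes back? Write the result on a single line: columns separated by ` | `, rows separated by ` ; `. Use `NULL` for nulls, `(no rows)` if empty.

Liam | HR ; Wren | Design ; Tara | Design

Each employees row matches the departments row where dept_id = departments.id.
Then keep rows with e.salary < 86.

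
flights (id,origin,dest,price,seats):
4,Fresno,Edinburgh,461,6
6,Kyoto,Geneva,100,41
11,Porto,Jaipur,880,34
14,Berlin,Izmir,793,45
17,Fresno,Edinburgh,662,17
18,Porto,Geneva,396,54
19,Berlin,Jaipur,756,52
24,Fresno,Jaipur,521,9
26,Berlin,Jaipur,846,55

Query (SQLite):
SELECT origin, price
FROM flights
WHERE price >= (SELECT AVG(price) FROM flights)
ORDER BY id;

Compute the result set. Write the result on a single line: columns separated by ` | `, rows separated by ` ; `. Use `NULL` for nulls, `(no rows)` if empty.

Porto | 880 ; Berlin | 793 ; Fresno | 662 ; Berlin | 756 ; Berlin | 846

Scalar subquery: AVG(price) over all flights rows = 601.666667 (≈; comparison uses full precision).
Keep rows where price >= that value.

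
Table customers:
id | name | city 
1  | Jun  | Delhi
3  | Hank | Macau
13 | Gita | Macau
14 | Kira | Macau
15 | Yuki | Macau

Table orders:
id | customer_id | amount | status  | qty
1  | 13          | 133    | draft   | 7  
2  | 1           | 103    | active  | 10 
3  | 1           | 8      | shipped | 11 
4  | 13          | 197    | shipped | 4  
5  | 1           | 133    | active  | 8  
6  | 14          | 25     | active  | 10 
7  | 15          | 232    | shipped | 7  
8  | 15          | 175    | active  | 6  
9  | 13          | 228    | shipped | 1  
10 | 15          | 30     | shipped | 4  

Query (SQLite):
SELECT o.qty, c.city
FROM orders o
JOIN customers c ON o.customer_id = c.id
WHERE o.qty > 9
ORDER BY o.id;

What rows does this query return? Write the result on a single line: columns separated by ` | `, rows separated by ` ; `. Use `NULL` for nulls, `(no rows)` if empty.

Each orders row matches the customers row where customer_id = customers.id.
Then keep rows with o.qty > 9.

10 | Delhi ; 11 | Delhi ; 10 | Macau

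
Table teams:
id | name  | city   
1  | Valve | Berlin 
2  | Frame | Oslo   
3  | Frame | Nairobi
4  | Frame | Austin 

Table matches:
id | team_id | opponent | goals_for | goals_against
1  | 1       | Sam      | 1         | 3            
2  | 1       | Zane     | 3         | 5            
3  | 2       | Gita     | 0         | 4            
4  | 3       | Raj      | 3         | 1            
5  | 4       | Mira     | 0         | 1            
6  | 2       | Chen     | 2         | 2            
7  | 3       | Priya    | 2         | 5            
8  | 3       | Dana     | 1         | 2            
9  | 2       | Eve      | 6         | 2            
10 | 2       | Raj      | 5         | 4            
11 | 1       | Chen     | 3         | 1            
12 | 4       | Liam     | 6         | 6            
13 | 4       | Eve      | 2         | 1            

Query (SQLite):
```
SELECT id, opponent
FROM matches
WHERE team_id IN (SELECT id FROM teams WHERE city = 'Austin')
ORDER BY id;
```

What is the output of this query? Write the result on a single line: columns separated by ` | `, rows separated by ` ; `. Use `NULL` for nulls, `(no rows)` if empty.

5 | Mira ; 12 | Liam ; 13 | Eve

Inner query: teams.id where city = 'Austin'.
Outer: keep matches rows whose team_id is in that set.
Inner query → {4}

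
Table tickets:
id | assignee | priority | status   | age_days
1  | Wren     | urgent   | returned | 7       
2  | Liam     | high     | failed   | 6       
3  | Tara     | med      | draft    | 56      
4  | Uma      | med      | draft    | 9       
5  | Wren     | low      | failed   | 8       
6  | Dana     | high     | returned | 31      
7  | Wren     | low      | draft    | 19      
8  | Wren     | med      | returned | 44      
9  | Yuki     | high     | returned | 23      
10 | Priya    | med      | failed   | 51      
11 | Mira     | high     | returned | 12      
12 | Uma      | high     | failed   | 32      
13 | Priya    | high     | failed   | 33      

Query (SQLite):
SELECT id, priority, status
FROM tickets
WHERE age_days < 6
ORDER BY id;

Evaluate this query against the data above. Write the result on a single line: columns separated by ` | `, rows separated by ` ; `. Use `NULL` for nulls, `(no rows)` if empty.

(no rows)

age_days < 6: ids { }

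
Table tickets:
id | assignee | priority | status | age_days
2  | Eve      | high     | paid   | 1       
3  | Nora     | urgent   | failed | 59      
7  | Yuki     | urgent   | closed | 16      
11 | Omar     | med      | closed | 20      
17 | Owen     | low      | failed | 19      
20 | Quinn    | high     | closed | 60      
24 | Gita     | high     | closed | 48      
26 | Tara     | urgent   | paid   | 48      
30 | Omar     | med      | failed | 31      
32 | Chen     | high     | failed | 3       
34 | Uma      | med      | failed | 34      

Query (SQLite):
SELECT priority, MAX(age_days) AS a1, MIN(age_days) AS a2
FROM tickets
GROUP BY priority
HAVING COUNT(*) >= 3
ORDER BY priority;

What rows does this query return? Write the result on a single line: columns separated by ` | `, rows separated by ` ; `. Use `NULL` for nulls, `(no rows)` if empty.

high | 60 | 1 ; med | 34 | 20 ; urgent | 59 | 16

Group tickets by priority.
Per group compute: MAX(age_days), MIN(age_days).
HAVING: drop groups with fewer than 3 rows.
  high: ids {2, 20, 24, 32} → MAX(age_days)=60, MIN(age_days)=1
  low: ids {17} → MAX(age_days)=19, MIN(age_days)=19
  med: ids {11, 30, 34} → MAX(age_days)=34, MIN(age_days)=20
  urgent: ids {3, 7, 26} → MAX(age_days)=59, MIN(age_days)=16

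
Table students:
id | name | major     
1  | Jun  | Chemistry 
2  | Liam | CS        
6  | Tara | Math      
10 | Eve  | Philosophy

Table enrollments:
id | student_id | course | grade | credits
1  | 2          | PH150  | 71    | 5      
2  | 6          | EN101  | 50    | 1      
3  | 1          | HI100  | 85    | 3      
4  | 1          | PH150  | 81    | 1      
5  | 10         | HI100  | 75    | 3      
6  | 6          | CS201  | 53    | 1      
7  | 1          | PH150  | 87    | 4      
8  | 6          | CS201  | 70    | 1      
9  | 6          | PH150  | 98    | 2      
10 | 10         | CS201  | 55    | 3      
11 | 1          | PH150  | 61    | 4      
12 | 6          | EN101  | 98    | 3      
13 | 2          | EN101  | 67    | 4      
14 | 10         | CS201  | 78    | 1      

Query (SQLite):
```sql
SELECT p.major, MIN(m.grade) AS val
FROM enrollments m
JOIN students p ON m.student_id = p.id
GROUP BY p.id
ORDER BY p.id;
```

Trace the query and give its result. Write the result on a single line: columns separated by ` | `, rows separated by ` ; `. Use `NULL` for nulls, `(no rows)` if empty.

Chemistry | 61 ; CS | 67 ; Math | 50 ; Philosophy | 55

Join each enrollments row to its students via student_id.
Group joined rows by students.id; compute MIN(m.grade) per group.
  1: ids {3, 4, 7, 11} → MIN(m.grade)=61
  2: ids {1, 13} → MIN(m.grade)=67
  6: ids {2, 6, 8, 9, 12} → MIN(m.grade)=50
  10: ids {5, 10, 14} → MIN(m.grade)=55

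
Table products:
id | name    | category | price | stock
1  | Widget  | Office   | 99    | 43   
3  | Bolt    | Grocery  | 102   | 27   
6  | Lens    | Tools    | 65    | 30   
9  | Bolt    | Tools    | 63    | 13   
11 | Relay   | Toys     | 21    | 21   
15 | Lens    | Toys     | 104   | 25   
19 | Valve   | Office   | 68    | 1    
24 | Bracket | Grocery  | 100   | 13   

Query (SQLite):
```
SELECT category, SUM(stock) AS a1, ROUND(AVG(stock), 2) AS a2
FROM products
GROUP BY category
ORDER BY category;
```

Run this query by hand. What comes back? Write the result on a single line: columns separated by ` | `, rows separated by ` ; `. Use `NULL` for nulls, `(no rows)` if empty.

Grocery | 40 | 20 ; Office | 44 | 22 ; Tools | 43 | 21.5 ; Toys | 46 | 23

Group products by category.
Per group compute: SUM(stock), ROUND(AVG(stock), 2).
  Grocery: ids {3, 24} → SUM(stock)=40, ROUND(AVG(stock), 2)=20
  Office: ids {1, 19} → SUM(stock)=44, ROUND(AVG(stock), 2)=22
  Tools: ids {6, 9} → SUM(stock)=43, ROUND(AVG(stock), 2)=21.5
  Toys: ids {11, 15} → SUM(stock)=46, ROUND(AVG(stock), 2)=23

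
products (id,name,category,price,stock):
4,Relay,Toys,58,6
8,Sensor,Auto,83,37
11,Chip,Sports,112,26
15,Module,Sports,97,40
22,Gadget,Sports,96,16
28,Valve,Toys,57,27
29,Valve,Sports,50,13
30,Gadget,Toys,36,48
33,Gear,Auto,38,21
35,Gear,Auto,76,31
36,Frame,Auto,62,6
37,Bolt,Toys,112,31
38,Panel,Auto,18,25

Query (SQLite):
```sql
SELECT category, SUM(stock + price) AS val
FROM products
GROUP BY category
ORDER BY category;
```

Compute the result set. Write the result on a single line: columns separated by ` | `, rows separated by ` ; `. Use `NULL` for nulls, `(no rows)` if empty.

For each row compute stock + price.
Group by category; take SUM of the expression per group.
  Auto: ids {8, 33, 35, 36, 38} → SUM(stock + price)=397
  Sports: ids {11, 15, 22, 29} → SUM(stock + price)=450
  Toys: ids {4, 28, 30, 37} → SUM(stock + price)=375

Auto | 397 ; Sports | 450 ; Toys | 375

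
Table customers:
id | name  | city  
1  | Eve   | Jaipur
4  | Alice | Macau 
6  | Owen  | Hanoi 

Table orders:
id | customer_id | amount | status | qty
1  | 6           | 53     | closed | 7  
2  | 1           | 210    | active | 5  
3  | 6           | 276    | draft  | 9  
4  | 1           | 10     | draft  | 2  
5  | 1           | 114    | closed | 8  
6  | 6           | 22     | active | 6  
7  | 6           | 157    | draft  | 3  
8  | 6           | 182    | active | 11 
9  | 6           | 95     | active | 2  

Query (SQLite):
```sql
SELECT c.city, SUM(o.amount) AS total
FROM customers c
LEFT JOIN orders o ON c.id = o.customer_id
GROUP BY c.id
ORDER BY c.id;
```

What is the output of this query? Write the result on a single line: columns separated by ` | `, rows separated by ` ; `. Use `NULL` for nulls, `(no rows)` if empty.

LEFT JOIN keeps every customers row; unmatched ones get NULL for orders columns.
Group by customers.id and compute SUM(o.amount). SUM over an all-NULL group is NULL.
  1: ids {2, 4, 5} → SUM(o.amount)=334
  4: ids {—} → SUM(o.amount)=NULL
  6: ids {1, 3, 6, 7, 8, 9} → SUM(o.amount)=785

Jaipur | 334 ; Macau | NULL ; Hanoi | 785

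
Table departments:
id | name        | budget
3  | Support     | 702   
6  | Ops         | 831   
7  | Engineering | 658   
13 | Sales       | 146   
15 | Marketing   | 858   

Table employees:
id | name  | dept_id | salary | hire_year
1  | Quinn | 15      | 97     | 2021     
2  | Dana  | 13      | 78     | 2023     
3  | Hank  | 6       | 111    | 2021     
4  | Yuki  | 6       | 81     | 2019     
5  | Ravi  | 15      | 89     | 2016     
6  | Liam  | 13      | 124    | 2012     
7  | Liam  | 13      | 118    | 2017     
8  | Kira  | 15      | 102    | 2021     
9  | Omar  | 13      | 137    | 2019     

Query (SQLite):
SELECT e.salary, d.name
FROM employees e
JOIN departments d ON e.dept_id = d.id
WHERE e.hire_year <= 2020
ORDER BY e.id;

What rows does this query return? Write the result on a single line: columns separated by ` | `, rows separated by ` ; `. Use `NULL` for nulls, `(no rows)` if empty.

Each employees row matches the departments row where dept_id = departments.id.
Then keep rows with e.hire_year <= 2020.

81 | Ops ; 89 | Marketing ; 124 | Sales ; 118 | Sales ; 137 | Sales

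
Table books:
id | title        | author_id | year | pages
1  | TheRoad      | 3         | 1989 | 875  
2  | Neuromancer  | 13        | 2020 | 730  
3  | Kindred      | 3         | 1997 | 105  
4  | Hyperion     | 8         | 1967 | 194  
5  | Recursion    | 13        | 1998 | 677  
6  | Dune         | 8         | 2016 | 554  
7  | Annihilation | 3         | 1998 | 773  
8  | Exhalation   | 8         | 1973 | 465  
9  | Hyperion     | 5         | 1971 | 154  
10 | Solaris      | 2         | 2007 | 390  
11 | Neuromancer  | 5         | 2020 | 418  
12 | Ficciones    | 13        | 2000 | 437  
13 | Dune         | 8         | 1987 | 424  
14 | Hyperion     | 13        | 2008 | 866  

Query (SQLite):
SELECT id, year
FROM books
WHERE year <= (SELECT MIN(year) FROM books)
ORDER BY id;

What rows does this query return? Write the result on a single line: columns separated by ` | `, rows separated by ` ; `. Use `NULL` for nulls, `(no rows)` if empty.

4 | 1967

Scalar subquery: MIN(year) over all books rows = 1967.
Keep rows where year <= that value.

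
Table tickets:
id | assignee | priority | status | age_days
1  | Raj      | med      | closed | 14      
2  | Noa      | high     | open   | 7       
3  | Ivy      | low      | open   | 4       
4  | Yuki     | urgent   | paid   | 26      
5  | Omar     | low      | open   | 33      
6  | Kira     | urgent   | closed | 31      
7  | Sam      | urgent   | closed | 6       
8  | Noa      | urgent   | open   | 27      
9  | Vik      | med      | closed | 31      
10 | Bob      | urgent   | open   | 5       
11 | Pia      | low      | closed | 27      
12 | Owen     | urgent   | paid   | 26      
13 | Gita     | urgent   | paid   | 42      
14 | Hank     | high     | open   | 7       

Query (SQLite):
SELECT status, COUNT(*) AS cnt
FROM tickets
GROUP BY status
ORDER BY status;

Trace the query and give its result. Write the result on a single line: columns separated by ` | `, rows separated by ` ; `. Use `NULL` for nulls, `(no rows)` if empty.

closed | 5 ; open | 6 ; paid | 3

Partition tickets by status; compute COUNT(*) within each group.
  closed: ids {1, 6, 7, 9, 11} → COUNT(*)=5
  open: ids {2, 3, 5, 8, 10, 14} → COUNT(*)=6
  paid: ids {4, 12, 13} → COUNT(*)=3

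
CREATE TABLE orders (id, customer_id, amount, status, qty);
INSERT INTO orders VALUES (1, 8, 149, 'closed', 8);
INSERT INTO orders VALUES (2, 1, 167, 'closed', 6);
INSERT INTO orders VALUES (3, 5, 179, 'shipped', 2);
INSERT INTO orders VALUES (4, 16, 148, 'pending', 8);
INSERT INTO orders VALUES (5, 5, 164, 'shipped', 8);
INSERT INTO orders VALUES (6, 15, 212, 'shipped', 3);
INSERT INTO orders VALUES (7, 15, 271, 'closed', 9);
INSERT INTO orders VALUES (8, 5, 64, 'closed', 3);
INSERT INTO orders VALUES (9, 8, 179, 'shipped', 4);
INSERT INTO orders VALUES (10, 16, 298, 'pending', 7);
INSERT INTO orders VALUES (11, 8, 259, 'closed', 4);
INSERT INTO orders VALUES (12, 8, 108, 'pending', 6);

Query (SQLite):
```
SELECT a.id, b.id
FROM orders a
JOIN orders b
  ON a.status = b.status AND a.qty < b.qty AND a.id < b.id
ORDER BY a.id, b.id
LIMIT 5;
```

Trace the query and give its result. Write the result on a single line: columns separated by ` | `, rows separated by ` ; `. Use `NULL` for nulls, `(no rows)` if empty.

1 | 7 ; 2 | 7 ; 3 | 5 ; 3 | 6 ; 3 | 9

Pairs (a,b) with same status, a.qty < b.qty, a.id < b.id.
status groups: closed:{1,2,7,8,11} pending:{4,10,12} shipped:{3,5,6,9}
Ordered by (a.id, b.id); first 5.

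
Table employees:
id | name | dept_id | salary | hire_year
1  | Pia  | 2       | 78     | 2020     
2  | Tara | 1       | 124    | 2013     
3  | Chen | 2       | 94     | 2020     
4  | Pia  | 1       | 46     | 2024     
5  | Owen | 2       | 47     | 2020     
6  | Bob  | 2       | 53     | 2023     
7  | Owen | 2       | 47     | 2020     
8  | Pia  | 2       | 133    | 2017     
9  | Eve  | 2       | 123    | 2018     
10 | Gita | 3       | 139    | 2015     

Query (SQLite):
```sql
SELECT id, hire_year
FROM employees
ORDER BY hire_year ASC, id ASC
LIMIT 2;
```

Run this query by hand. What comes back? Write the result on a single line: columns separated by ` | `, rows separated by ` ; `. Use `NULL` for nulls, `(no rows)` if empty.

2 | 2013 ; 10 | 2015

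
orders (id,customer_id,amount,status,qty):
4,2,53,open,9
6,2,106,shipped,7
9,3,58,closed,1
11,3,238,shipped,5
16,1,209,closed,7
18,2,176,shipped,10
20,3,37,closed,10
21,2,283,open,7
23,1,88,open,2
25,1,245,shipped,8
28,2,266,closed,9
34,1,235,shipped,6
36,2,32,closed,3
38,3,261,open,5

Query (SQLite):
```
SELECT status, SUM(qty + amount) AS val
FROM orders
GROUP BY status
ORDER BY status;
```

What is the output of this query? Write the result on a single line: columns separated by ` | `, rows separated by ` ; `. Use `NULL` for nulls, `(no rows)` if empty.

For each row compute qty + amount.
Group by status; take SUM of the expression per group.
  closed: ids {9, 16, 20, 28, 36} → SUM(qty + amount)=632
  open: ids {4, 21, 23, 38} → SUM(qty + amount)=708
  shipped: ids {6, 11, 18, 25, 34} → SUM(qty + amount)=1036

closed | 632 ; open | 708 ; shipped | 1036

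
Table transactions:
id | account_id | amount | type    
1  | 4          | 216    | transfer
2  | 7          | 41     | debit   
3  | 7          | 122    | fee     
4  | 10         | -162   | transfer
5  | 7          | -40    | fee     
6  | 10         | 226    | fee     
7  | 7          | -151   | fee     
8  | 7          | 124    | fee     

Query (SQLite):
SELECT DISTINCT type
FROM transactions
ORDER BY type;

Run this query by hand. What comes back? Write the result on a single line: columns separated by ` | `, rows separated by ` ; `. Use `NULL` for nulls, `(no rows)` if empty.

Collect distinct type values from transactions.

debit ; fee ; transfer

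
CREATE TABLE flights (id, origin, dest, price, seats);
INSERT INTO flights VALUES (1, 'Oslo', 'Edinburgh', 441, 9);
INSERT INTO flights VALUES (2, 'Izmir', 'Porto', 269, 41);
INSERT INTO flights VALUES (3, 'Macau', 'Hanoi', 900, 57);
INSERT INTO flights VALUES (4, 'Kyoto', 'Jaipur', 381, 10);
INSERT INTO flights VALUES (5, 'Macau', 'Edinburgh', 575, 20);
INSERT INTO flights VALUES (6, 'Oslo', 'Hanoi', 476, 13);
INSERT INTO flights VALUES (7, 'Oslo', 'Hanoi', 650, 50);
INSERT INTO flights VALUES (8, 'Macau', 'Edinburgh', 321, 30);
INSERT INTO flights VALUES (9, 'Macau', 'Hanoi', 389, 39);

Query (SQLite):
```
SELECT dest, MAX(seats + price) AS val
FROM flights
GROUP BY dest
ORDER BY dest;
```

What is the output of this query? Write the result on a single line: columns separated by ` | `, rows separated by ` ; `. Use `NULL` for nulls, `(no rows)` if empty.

Edinburgh | 595 ; Hanoi | 957 ; Jaipur | 391 ; Porto | 310

For each row compute seats + price.
Group by dest; take MAX of the expression per group.
  Edinburgh: ids {1, 5, 8} → MAX(seats + price)=595
  Hanoi: ids {3, 6, 7, 9} → MAX(seats + price)=957
  Jaipur: ids {4} → MAX(seats + price)=391
  Porto: ids {2} → MAX(seats + price)=310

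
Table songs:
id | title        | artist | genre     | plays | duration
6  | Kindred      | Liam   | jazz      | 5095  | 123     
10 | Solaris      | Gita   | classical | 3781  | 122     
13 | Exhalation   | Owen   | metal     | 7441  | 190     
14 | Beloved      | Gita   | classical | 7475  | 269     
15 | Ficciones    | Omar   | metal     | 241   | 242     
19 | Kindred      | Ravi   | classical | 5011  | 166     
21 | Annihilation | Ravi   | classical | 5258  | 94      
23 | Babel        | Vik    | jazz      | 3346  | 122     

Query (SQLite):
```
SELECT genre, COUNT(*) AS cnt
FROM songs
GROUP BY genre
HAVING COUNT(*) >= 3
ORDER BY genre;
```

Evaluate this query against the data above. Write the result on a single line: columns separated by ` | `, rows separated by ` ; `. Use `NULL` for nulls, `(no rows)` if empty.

classical | 4

Partition songs by genre; compute COUNT(*) within each group.
HAVING: keep groups with count ≥ 3.
  classical: ids {10, 14, 19, 21} → COUNT(*)=4
  jazz: ids {6, 23} → COUNT(*)=2
  metal: ids {13, 15} → COUNT(*)=2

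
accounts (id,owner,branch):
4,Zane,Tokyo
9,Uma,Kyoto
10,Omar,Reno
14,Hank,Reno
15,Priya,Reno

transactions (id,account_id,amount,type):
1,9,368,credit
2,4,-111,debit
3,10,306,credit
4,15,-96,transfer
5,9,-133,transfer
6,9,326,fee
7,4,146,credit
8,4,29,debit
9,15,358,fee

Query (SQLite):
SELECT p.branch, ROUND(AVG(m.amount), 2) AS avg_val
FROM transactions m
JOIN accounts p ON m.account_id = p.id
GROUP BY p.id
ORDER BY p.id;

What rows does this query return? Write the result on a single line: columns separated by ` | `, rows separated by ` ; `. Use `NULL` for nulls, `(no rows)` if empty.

Join each transactions row to its accounts via account_id.
Group joined rows by accounts.id; compute ROUND(AVG(m.amount), 2) per group.
  4: ids {2, 7, 8} → ROUND(AVG(m.amount), 2)=21.33
  9: ids {1, 5, 6} → ROUND(AVG(m.amount), 2)=187
  10: ids {3} → ROUND(AVG(m.amount), 2)=306
  15: ids {4, 9} → ROUND(AVG(m.amount), 2)=131

Tokyo | 21.33 ; Kyoto | 187 ; Reno | 306 ; Reno | 131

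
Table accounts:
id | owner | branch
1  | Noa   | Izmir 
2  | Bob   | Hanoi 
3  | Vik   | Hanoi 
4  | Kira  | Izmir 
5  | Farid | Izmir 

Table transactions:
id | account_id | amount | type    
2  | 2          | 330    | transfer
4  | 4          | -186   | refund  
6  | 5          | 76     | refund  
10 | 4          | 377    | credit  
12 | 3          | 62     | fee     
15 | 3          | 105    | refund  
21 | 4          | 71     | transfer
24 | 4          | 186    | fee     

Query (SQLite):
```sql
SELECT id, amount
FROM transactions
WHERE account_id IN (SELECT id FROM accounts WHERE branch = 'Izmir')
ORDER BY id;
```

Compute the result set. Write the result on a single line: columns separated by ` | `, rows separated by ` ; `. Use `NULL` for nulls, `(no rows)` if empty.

4 | -186 ; 6 | 76 ; 10 | 377 ; 21 | 71 ; 24 | 186

Inner query: accounts.id where branch = 'Izmir'.
Outer: keep transactions rows whose account_id is in that set.
Inner query → {1, 4, 5}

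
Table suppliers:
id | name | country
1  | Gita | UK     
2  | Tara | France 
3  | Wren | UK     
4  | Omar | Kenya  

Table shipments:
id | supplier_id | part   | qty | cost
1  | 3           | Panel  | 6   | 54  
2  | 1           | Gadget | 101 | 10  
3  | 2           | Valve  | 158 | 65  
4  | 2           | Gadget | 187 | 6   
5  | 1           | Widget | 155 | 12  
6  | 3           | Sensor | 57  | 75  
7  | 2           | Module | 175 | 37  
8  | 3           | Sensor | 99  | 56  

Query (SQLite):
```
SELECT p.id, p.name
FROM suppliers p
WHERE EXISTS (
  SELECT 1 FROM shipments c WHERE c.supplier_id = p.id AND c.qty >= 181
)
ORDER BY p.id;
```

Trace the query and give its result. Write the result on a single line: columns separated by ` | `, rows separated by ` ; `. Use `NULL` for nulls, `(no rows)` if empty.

For each suppliers row, check whether any shipments with matching supplier_id has qty >= 181.
Keep rows where that is true.

2 | Tara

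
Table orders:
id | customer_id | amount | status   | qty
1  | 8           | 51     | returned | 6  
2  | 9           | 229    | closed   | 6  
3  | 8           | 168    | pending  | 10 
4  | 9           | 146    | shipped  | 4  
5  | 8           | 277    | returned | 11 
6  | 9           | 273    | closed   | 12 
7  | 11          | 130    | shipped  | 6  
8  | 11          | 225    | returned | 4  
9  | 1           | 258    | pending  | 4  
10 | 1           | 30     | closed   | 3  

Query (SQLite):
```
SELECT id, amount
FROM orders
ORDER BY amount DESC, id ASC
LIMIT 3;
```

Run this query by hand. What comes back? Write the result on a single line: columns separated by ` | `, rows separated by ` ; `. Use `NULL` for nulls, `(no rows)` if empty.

Sort by amount desc, tiebreak id asc: (277, id=5), (273, id=6), (258, id=9), (229, id=2), (225, id=8), (168, id=3) …. Take first 3.

5 | 277 ; 6 | 273 ; 9 | 258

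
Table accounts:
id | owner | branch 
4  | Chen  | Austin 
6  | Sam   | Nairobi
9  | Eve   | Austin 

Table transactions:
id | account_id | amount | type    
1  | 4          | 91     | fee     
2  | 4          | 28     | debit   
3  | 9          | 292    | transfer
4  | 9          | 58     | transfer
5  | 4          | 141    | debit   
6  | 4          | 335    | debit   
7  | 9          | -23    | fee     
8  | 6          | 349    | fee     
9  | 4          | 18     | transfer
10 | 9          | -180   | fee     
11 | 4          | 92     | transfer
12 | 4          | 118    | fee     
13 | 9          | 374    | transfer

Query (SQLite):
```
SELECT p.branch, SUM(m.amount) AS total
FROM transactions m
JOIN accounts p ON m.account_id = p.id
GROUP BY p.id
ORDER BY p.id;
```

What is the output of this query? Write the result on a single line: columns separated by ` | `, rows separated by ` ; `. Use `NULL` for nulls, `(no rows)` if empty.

Austin | 823 ; Nairobi | 349 ; Austin | 521

Join each transactions row to its accounts via account_id.
Group joined rows by accounts.id; compute SUM(m.amount) per group.
  4: ids {1, 2, 5, 6, 9, 11, 12} → SUM(m.amount)=823
  6: ids {8} → SUM(m.amount)=349
  9: ids {3, 4, 7, 10, 13} → SUM(m.amount)=521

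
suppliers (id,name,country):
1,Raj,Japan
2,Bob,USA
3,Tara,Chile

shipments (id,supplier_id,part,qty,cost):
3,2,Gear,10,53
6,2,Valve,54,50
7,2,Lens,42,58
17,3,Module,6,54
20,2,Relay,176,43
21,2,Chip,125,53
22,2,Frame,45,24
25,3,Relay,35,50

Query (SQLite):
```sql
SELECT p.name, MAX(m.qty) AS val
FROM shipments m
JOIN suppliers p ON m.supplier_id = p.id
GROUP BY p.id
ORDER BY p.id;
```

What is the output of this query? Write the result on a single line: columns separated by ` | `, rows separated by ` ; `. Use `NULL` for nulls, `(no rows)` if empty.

Bob | 176 ; Tara | 35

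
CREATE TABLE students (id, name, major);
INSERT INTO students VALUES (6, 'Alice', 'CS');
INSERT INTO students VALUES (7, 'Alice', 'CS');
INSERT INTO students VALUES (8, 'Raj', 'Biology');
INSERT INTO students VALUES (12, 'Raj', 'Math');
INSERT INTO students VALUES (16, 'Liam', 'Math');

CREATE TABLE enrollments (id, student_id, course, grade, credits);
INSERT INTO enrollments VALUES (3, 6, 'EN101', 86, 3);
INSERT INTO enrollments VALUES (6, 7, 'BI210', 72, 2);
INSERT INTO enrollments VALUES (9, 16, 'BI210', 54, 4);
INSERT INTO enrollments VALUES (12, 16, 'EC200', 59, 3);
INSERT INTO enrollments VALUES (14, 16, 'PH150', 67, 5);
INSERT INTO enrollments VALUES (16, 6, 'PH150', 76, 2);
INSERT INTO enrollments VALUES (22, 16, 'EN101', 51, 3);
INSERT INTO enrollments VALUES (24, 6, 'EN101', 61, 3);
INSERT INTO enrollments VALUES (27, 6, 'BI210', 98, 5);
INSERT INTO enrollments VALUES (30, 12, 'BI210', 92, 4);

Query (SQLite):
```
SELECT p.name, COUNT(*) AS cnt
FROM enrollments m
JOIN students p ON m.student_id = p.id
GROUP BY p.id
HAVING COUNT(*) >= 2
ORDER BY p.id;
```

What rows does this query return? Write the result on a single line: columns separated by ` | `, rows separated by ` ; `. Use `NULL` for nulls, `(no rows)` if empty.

Join each enrollments row to its students via student_id.
Group joined rows by students.id; compute COUNT(*) per group.
HAVING: keep groups with count ≥ 2.
  6: ids {3, 16, 24, 27} → COUNT(*)=4
  7: ids {6} → COUNT(*)=1
  12: ids {30} → COUNT(*)=1
  16: ids {9, 12, 14, 22} → COUNT(*)=4

Alice | 4 ; Liam | 4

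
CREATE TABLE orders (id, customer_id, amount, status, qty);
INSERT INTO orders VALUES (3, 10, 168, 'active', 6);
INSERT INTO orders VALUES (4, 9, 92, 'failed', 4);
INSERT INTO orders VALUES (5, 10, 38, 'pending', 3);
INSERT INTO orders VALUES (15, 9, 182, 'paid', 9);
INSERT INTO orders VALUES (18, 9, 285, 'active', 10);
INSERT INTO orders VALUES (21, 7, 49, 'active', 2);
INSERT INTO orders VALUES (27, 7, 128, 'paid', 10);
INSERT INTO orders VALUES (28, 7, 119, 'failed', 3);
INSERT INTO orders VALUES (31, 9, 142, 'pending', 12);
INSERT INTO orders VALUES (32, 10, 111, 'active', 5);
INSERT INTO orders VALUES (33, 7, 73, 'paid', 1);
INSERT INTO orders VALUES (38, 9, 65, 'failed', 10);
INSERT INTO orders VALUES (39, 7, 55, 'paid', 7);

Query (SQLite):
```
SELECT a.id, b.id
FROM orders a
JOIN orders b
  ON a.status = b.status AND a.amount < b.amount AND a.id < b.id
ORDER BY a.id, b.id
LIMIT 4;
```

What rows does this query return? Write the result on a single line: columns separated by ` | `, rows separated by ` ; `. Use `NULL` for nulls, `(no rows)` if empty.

3 | 18 ; 4 | 28 ; 5 | 31 ; 21 | 32

Pairs (a,b) with same status, a.amount < b.amount, a.id < b.id.
status groups: active:{3,18,21,32} failed:{4,28,38} paid:{15,27,33,39} pending:{5,31}
Ordered by (a.id, b.id); first 4.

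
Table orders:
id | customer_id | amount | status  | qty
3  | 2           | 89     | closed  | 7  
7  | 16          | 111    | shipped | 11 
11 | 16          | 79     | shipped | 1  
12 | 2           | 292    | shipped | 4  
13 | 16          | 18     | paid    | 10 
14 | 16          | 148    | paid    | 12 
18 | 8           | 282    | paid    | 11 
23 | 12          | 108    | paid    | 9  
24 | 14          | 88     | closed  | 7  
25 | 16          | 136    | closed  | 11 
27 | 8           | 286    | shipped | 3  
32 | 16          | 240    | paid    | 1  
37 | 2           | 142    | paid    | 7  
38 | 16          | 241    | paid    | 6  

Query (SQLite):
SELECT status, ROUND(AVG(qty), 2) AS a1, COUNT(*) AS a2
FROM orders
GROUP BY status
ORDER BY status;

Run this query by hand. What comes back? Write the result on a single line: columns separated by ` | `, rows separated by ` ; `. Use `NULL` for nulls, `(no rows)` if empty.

Group orders by status.
Per group compute: ROUND(AVG(qty), 2), COUNT(*).
  closed: ids {3, 24, 25} → ROUND(AVG(qty), 2)=8.33, COUNT(*)=3
  paid: ids {13, 14, 18, 23, 32, 37, 38} → ROUND(AVG(qty), 2)=8, COUNT(*)=7
  shipped: ids {7, 11, 12, 27} → ROUND(AVG(qty), 2)=4.75, COUNT(*)=4

closed | 8.33 | 3 ; paid | 8 | 7 ; shipped | 4.75 | 4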